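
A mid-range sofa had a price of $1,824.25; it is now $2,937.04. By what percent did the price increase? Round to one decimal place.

Change: $2,937.04 − $1,824.25 = $1,112.79.
Relative to the original: $1,112.79 ÷ $1,824.25 ≈ 61.0%.
So the price increased by 61.0%.

61.0%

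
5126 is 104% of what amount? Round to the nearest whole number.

5126 ÷ 1.04 ≈ 4929.

4929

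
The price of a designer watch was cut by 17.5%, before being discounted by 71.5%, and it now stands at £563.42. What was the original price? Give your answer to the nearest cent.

Undoing the 71.5% decrease: £563.42 ÷ 0.285 ≈ £1976.912281.
Undoing the 17.5% decrease: £1976.912281 ÷ 0.825 ≈ £2396.26.

£2396.26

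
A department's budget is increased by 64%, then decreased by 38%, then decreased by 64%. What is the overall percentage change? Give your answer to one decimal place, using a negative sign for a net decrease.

A 64% increase multiplies by 1.64.
Then a 38% decrease: 1.64 × 0.62 = 1.0168.
Then a 64% decrease: 1.0168 × 0.36 = 0.366048.
Overall factor 0.366048, i.e. -63.4%.

-63.4%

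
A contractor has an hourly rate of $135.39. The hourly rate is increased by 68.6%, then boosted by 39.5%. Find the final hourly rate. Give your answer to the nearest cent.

$318.43

Apply the 68.6% increase: $135.39 × 1.686 = $228.26754.
Apply the 39.5% increase: $228.26754 × 1.395 = $318.4332183 ≈ $318.43.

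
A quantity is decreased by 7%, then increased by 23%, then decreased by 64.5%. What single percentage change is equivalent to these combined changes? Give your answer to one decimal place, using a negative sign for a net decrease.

-59.4%

The combined multiplier is 0.93 × 1.23 × 0.355 = 0.4060845.
That corresponds to a decrease of 59.4%.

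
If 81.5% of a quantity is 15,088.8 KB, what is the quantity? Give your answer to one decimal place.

18,513.9 KB

15,088.8 KB ÷ 0.815 ≈ 18,513.9 KB.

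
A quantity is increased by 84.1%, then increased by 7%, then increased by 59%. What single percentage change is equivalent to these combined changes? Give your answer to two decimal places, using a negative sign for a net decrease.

An 84.1% increase multiplies by 1.841.
Then a 7% increase: 1.841 × 1.07 = 1.96987.
Then a 59% increase: 1.96987 × 1.59 = 3.1320933.
Overall factor 3.1320933, i.e. 213.21%.

213.21%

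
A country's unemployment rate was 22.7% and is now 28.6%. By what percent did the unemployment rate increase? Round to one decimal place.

26.0%

The change is 28.6 − 22.7 = 5.9 percentage points.
Relative to the original 22.7%, that is 5.9 ÷ 22.7 ≈ 26.0%.
So the unemployment rate rose by 26.0%.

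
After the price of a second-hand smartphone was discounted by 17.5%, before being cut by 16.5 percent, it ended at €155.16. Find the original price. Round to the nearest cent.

€225.24

The overall multiplier applied was 0.825 × 0.835 = 0.688875.
So the original price was €155.16 ÷ 0.688875 ≈ €225.24.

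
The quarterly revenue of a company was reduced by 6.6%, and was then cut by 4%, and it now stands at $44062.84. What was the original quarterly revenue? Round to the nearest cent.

Undoing the 4% decrease: $44062.84 ÷ 0.96 ≈ $45898.791667.
Undoing the 6.6% decrease: $45898.791667 ÷ 0.934 ≈ $49142.18.

$49142.18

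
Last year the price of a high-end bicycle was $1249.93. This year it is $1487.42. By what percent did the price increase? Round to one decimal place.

19.0%

Change: $1487.42 − $1249.93 = $237.49.
Relative to the original: $237.49 ÷ $1249.93 ≈ 19.0%.
So the price increased by 19.0%.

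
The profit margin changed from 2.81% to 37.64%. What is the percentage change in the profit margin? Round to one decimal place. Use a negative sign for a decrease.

The change is 37.64 − 2.81 = 34.83 percentage points.
Relative to the original 2.81%, that is 34.83 ÷ 2.81 ≈ 1239.5%.

1239.5%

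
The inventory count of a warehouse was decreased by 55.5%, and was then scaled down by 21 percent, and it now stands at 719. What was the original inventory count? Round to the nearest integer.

The overall multiplier applied was 0.445 × 0.79 = 0.35155.
So the original inventory count was 719 ÷ 0.35155 ≈ 2045.

2045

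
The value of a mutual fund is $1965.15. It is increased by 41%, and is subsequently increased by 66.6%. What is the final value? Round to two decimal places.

$4616.26

Apply the 41% increase: $1965.15 × 1.41 = $2770.8615.
Apply the 66.6% increase: $2770.8615 × 1.666 = $4616.255259 ≈ $4616.26.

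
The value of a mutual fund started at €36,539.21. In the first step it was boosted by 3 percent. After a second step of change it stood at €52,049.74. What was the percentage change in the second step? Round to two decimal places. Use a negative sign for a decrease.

After the first step: €36,539.21 × 1.03 = €37635.3863.
Second-step multiplier: €52,049.74 ÷ €37635.3863 ≈ 1.383.
That is a change of 38.30%.

38.30%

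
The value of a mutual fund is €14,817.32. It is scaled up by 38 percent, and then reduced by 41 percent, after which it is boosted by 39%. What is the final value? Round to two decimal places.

Each change multiplies by a factor: 1.38 × 0.59 × 1.39 = 1.131738.
€14,817.32 × 1.131738 = €16769.32410216 ≈ €16,769.32.

€16,769.32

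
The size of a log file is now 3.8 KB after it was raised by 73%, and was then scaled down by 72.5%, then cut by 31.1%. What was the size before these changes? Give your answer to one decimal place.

11.6 KB

Undoing the 31.1% decrease: 3.8 ÷ 0.689 ≈ 5.515239.
Undoing the 72.5% decrease: 5.515239 ÷ 0.275 ≈ 20.055415.
Undoing the 73% increase: 20.055415 ÷ 1.73 ≈ 11.6 KB.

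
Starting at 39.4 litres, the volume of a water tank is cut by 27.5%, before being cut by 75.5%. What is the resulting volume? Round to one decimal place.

7.0 litres

Apply the 27.5% decrease: 39.4 × 0.725 = 28.565.
Apply the 75.5% decrease: 28.565 × 0.245 = 6.998425 ≈ 7.0.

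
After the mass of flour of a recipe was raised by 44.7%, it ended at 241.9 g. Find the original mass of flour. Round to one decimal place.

The overall multiplier applied was 1.447.
So the original mass of flour was 241.9 ÷ 1.447 ≈ 167.2 g.

167.2 g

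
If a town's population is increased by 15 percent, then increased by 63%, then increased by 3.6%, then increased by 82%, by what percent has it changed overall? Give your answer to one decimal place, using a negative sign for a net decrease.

253.4%

The combined multiplier is 1.15 × 1.63 × 1.036 × 1.82 = 3.53440724.
That corresponds to an increase of 253.4%.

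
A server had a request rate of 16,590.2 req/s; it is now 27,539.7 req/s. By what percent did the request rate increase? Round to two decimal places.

Change: 27,539.7 − 16,590.2 = 10,949.5.
Relative to the original: 10,949.5 ÷ 16,590.2 ≈ 66.00%.
So the request rate increased by 66.00%.

66.00%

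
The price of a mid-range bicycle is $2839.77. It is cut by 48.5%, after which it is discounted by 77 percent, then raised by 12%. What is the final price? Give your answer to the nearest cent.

$376.74

After the 48.5% decrease: $2839.77 × 0.515 = $1462.48155.
Apply the 77% decrease: $1462.48155 × 0.23 = $336.3707565.
Apply the 12% increase: $336.3707565 × 1.12 = $376.73524728 ≈ $376.74.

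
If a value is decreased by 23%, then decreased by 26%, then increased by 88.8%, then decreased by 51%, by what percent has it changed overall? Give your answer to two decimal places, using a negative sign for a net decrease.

-47.29%

A 23% decrease multiplies by 0.77.
Then a 26% decrease: 0.77 × 0.74 = 0.5698.
Then an 88.8% increase: 0.5698 × 1.888 = 1.0757824.
Then a 51% decrease: 1.0757824 × 0.49 = 0.527133376.
Overall factor 0.527133376, i.e. -47.29%.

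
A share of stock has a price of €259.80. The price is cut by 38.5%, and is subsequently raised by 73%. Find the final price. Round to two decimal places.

€276.41

After the 38.5% decrease: €259.80 × 0.615 = €159.777.
73% increase: €159.777 × 1.73 = €276.41421 ≈ €276.41.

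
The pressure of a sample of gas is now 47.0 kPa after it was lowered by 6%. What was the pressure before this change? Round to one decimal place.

The overall multiplier applied was 0.94.
So the original pressure was 47.0 ÷ 0.94 = 50.0 kPa.

50.0 kPa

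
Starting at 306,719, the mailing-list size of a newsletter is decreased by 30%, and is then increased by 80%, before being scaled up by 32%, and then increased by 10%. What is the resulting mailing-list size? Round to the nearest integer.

561,149

Each change multiplies by a factor: 0.7 × 1.8 × 1.32 × 1.1 = 1.82952.
306,719 × 1.82952 = 561148.54488 ≈ 561,149.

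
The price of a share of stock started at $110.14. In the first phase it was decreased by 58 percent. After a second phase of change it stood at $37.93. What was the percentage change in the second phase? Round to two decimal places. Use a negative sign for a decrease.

-18.00%

After the first phase: $110.14 × 0.42 = $46.2588.
Second-phase multiplier: $37.93 ÷ $46.2588 ≈ 0.819952.
That is a change of -18.00%.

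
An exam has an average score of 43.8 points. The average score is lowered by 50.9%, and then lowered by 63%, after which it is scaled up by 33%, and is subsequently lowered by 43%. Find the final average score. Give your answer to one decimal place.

6.0 points

Each change multiplies by a factor: 0.491 × 0.37 × 1.33 × 0.57 = 0.137724027.
43.8 × 0.137724027 = 6.0323123826 ≈ 6.0.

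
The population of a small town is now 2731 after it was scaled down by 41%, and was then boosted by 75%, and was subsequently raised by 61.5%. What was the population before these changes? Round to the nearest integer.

Undoing the 61.5% increase: 2731 ÷ 1.615 ≈ 1691.021672.
Undoing the 75% increase: 1691.021672 ÷ 1.75 ≈ 966.298098.
Undoing the 41% decrease: 966.298098 ÷ 0.59 ≈ 1638.

1638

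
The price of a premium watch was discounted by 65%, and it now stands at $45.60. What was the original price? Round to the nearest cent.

$130.29

The overall multiplier applied was 0.35.
So the original price was $45.60 ÷ 0.35 ≈ $130.29.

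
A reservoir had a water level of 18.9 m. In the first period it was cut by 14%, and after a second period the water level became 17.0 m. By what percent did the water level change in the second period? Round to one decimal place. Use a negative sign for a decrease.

After the first period: 18.9 × 0.86 = 16.254.
Second-period multiplier: 17.0 ÷ 16.254 ≈ 1.0459.
That is a change of 4.6%.

4.6%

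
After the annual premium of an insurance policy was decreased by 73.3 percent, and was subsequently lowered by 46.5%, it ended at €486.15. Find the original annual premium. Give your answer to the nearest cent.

€3403.34

The overall multiplier applied was 0.267 × 0.535 = 0.142845.
So the original annual premium was €486.15 ÷ 0.142845 ≈ €3403.34.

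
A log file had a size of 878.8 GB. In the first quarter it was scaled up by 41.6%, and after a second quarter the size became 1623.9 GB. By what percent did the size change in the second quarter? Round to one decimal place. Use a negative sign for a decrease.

30.5%

After the first quarter: 878.8 × 1.416 = 1244.3808.
Second-quarter multiplier: 1623.9 ÷ 1244.3808 ≈ 1.30499.
That is a change of 30.5%.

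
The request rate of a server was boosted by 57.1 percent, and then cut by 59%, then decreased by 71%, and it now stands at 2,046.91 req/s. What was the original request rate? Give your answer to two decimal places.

Undoing the 71% decrease: 2,046.91 ÷ 0.29 ≈ 7058.310345.
Undoing the 59% decrease: 7058.310345 ÷ 0.41 ≈ 17215.391085.
Undoing the 57.1% increase: 17215.391085 ÷ 1.571 ≈ 10,958.24 req/s.

10,958.24 req/s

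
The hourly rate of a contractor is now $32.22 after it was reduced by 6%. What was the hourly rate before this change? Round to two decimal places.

$34.28

The overall multiplier applied was 0.94.
So the original hourly rate was $32.22 ÷ 0.94 ≈ $34.28.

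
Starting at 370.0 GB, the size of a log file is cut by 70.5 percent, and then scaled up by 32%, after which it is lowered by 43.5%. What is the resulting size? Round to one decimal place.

81.4 GB

70.5% decrease: 370.0 × 0.295 = 109.15.
After the 32% increase: 109.15 × 1.32 = 144.078.
After the 43.5% decrease: 144.078 × 0.565 = 81.40407 ≈ 81.4.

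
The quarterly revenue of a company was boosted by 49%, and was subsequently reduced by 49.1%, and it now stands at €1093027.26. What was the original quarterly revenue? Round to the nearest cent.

€1441208.92

Undoing the 49.1% decrease: €1093027.26 ÷ 0.509 ≈ €2147401.29666.
Undoing the 49% increase: €2147401.29666 ÷ 1.49 ≈ €1441208.92.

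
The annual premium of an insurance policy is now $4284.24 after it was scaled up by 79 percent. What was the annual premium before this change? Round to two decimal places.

The overall multiplier applied was 1.79.
So the original annual premium was $4284.24 ÷ 1.79 ≈ $2393.43.

$2393.43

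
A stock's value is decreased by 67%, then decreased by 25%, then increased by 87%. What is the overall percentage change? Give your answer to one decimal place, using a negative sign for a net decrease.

-53.7%

A 67% decrease multiplies by 0.33.
Then a 25% decrease: 0.33 × 0.75 = 0.2475.
Then an 87% increase: 0.2475 × 1.87 = 0.462825.
Overall factor 0.462825, i.e. -53.7%.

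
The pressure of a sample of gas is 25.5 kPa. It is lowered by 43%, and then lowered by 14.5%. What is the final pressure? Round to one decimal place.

43% decrease: 25.5 × 0.57 = 14.535.
Apply the 14.5% decrease: 14.535 × 0.855 = 12.427425 ≈ 12.4.

12.4 kPa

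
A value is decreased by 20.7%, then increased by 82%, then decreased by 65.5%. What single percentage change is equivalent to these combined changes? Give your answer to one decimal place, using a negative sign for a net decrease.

A 20.7% decrease multiplies by 0.793.
Then an 82% increase: 0.793 × 1.82 = 1.44326.
Then a 65.5% decrease: 1.44326 × 0.345 = 0.4979247.
Overall factor 0.4979247, i.e. -50.2%.

-50.2%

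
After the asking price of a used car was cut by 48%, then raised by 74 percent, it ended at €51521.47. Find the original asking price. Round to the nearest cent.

The overall multiplier applied was 0.52 × 1.74 = 0.9048.
So the original asking price was €51521.47 ÷ 0.9048 ≈ €56942.39.

€56942.39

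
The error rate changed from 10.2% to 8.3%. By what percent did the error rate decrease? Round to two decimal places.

The change is 8.3 − 10.2 = -1.9 percentage points.
Relative to the original 10.2%, that is -1.9 ÷ 10.2 ≈ -18.63%.
So the error rate fell by 18.63%.

18.63%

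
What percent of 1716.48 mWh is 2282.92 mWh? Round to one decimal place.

133.0%

2282.92 mWh ÷ 1716.48 mWh ≈ 133.0%.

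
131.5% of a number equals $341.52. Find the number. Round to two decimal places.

$341.52 ÷ 1.315 ≈ $259.71.

$259.71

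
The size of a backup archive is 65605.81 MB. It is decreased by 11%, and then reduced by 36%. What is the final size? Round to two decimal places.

37369.07 MB

After the 11% decrease: 65605.81 × 0.89 = 58389.1709.
36% decrease: 58389.1709 × 0.64 = 37369.069376 ≈ 37369.07.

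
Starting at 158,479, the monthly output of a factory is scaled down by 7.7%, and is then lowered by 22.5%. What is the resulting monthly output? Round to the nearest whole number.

Each change multiplies by a factor: 0.923 × 0.775 = 0.715325.
158,479 × 0.715325 = 113363.990675 ≈ 113,364.

113,364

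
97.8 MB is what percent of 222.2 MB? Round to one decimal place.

44.0%

97.8 MB ÷ 222.2 MB ≈ 44.0%.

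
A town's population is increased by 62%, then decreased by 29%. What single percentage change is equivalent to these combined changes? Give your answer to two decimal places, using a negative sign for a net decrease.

15.02%

A 62% increase multiplies by 1.62.
Then a 29% decrease: 1.62 × 0.71 = 1.1502.
Overall factor 1.1502, i.e. 15.02%.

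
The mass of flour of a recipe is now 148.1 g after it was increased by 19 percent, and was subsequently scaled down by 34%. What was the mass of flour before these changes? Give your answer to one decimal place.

188.6 g

The overall multiplier applied was 1.19 × 0.66 = 0.7854.
So the original mass of flour was 148.1 ÷ 0.7854 ≈ 188.6 g.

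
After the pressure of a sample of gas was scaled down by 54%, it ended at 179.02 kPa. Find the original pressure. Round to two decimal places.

The overall multiplier applied was 0.46.
So the original pressure was 179.02 ÷ 0.46 ≈ 389.17 kPa.

389.17 kPa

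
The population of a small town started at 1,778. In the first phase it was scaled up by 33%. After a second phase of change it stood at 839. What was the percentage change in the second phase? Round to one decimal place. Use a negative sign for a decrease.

-64.5%

After the first phase: 1,778 × 1.33 = 2364.74.
Second-phase multiplier: 839 ÷ 2364.74 ≈ 0.3548.
That is a change of -64.5%.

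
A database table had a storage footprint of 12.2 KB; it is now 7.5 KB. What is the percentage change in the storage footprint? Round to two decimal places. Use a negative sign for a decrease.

-38.52%

Change: 7.5 − 12.2 = -4.7.
Relative to the original: -4.7 ÷ 12.2 ≈ -38.52%.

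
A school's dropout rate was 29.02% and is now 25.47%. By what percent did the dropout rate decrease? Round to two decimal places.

12.23%

The change is 25.47 − 29.02 = -3.55 percentage points.
Relative to the original 29.02%, that is -3.55 ÷ 29.02 ≈ -12.23%.
So the dropout rate fell by 12.23%.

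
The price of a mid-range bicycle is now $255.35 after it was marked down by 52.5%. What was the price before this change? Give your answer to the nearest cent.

$537.58

The overall multiplier applied was 0.475.
So the original price was $255.35 ÷ 0.475 ≈ $537.58.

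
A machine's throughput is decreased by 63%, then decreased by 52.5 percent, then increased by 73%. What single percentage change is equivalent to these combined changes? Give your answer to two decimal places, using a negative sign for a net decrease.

-69.60%

A 63% decrease multiplies by 0.37.
Then a 52.5% decrease: 0.37 × 0.475 = 0.17575.
Then a 73% increase: 0.17575 × 1.73 = 0.3040475.
Overall factor 0.3040475, i.e. -69.60%.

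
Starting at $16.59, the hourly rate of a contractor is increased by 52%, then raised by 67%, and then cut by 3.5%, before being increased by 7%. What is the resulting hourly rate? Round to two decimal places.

$43.48

Each change multiplies by a factor: 1.52 × 1.67 × 0.965 × 1.07 = 2.62102492.
$16.59 × 2.62102492 = $43.4828034228 ≈ $43.48.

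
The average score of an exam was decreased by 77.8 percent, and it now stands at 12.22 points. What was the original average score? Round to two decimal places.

The overall multiplier applied was 0.222.
So the original average score was 12.22 ÷ 0.222 ≈ 55.05 points.

55.05 points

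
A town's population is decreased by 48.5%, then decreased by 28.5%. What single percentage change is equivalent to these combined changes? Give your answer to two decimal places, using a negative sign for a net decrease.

-63.18%

A 48.5% decrease multiplies by 0.515.
Then a 28.5% decrease: 0.515 × 0.715 = 0.368225.
Overall factor 0.368225, i.e. -63.18%.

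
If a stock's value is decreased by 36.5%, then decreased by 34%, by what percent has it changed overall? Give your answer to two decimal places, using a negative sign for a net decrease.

The combined multiplier is 0.635 × 0.66 = 0.4191.
That corresponds to a decrease of 58.09%.

-58.09%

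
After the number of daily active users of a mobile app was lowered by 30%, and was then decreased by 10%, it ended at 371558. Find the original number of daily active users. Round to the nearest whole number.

The overall multiplier applied was 0.7 × 0.9 = 0.63.
So the original number of daily active users was 371558 ÷ 0.63 ≈ 589775.

589775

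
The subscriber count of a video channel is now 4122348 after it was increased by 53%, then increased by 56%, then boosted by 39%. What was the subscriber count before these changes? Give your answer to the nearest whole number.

The overall multiplier applied was 1.53 × 1.56 × 1.39 = 3.317652.
So the original subscriber count was 4122348 ÷ 3.317652 ≈ 1242550.

1242550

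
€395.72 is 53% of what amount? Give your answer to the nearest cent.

€395.72 ÷ 0.53 ≈ €746.64.

€746.64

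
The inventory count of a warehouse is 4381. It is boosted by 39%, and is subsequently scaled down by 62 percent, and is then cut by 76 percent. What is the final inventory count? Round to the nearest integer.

Each change multiplies by a factor: 1.39 × 0.38 × 0.24 = 0.126768.
4381 × 0.126768 = 555.370608 ≈ 555.

555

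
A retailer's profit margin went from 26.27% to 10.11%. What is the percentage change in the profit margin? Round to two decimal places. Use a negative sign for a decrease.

-61.52%

The change is 10.11 − 26.27 = -16.16 percentage points.
Relative to the original 26.27%, that is -16.16 ÷ 26.27 ≈ -61.52%.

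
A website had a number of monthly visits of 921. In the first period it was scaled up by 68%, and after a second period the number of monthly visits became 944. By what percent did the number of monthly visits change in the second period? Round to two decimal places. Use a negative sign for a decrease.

-38.99%

After the first period: 921 × 1.68 = 1547.28.
Second-period multiplier: 944 ÷ 1547.28 ≈ 0.610103.
That is a change of -38.99%.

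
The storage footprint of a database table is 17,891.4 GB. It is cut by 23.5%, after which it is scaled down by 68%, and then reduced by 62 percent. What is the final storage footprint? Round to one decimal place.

After the 23.5% decrease: 17,891.4 × 0.765 = 13686.921.
Apply the 68% decrease: 13686.921 × 0.32 = 4379.81472.
After the 62% decrease: 4379.81472 × 0.38 = 1664.3295936 ≈ 1,664.3.

1,664.3 GB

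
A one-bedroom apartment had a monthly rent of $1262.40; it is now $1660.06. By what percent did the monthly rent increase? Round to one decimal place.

Change: $1660.06 − $1262.40 = $397.66.
Relative to the original: $397.66 ÷ $1262.40 ≈ 31.5%.
So the monthly rent increased by 31.5%.

31.5%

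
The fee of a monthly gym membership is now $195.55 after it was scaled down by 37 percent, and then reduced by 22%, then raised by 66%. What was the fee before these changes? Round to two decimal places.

Undoing the 66% increase: $195.55 ÷ 1.66 ≈ $117.801205.
Undoing the 22% decrease: $117.801205 ÷ 0.78 ≈ $151.027186.
Undoing the 37% decrease: $151.027186 ÷ 0.63 ≈ $239.73.

$239.73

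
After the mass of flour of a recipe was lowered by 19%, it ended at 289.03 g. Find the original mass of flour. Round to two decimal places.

The overall multiplier applied was 0.81.
So the original mass of flour was 289.03 ÷ 0.81 ≈ 356.83 g.

356.83 g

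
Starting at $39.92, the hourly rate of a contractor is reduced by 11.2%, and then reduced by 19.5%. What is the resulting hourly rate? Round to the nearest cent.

$28.54

Each change multiplies by a factor: 0.888 × 0.805 = 0.71484.
$39.92 × 0.71484 = $28.5364128 ≈ $28.54.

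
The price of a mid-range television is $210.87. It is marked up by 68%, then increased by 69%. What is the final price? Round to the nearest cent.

$598.70

Apply the 68% increase: $210.87 × 1.68 = $354.2616.
Apply the 69% increase: $354.2616 × 1.69 = $598.702104 ≈ $598.70.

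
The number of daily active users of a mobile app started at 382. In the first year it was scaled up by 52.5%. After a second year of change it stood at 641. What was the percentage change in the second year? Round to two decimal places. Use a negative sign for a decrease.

After the first year: 382 × 1.525 = 582.55.
Second-year multiplier: 641 ÷ 582.55 ≈ 1.100335.
That is a change of 10.03%.

10.03%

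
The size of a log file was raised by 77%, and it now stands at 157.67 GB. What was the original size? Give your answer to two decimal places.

89.08 GB

The overall multiplier applied was 1.77.
So the original size was 157.67 ÷ 1.77 ≈ 89.08 GB.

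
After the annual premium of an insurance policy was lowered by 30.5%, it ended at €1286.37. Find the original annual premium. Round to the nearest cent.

The overall multiplier applied was 0.695.
So the original annual premium was €1286.37 ÷ 0.695 ≈ €1850.89.

€1850.89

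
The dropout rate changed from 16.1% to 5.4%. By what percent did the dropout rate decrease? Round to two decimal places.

66.46%

The change is 5.4 − 16.1 = -10.7 percentage points.
Relative to the original 16.1%, that is -10.7 ÷ 16.1 ≈ -66.46%.
So the dropout rate fell by 66.46%.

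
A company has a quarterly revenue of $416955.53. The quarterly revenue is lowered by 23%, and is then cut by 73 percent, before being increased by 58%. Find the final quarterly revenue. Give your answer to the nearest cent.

Apply the 23% decrease: $416955.53 × 0.77 = $321055.7581.
Apply the 73% decrease: $321055.7581 × 0.27 = $86685.054687.
After the 58% increase: $86685.054687 × 1.58 = $136962.38640546 ≈ $136962.39.

$136962.39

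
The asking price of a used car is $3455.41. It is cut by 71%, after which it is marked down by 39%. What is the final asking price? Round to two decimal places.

$611.26

Apply the 71% decrease: $3455.41 × 0.29 = $1002.0689.
39% decrease: $1002.0689 × 0.61 = $611.262029 ≈ $611.26.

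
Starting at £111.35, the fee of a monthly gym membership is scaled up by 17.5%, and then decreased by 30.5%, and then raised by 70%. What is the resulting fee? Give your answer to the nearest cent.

£154.58

After the 17.5% increase: £111.35 × 1.175 = £130.83625.
Apply the 30.5% decrease: £130.83625 × 0.695 = £90.93119375.
70% increase: £90.93119375 × 1.7 = £154.583029375 ≈ £154.58.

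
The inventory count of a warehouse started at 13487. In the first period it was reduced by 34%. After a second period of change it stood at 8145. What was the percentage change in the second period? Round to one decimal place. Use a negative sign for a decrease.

After the first period: 13487 × 0.66 = 8901.42.
Second-period multiplier: 8145 ÷ 8901.42 ≈ 0.91502.
That is a change of -8.5%.

-8.5%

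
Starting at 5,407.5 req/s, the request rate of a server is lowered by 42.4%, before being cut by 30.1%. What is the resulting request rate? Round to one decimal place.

42.4% decrease: 5,407.5 × 0.576 = 3114.72.
30.1% decrease: 3114.72 × 0.699 = 2177.18928 ≈ 2,177.2.

2,177.2 req/s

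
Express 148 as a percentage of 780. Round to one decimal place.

148 ÷ 780 ≈ 19.0%.

19.0%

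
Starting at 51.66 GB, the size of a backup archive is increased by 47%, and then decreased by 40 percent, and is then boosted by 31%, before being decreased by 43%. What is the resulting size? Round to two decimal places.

Each change multiplies by a factor: 1.47 × 0.6 × 1.31 × 0.57 = 0.6585894.
51.66 × 0.6585894 = 34.022728404 ≈ 34.02.

34.02 GB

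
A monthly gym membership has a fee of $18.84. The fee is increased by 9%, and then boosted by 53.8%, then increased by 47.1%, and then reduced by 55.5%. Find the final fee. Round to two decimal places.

$20.67

Each change multiplies by a factor: 1.09 × 1.538 × 1.471 × 0.445 = 1.0973761499.
$18.84 × 1.0973761499 = $20.674566664116 ≈ $20.67.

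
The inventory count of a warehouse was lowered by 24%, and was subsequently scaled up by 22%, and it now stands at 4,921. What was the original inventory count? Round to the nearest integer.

Undoing the 22% increase: 4,921 ÷ 1.22 ≈ 4033.606557.
Undoing the 24% decrease: 4033.606557 ÷ 0.76 ≈ 5,307.

5,307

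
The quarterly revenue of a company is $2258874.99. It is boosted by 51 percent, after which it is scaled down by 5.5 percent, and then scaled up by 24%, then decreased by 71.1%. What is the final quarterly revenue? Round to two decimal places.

Each change multiplies by a factor: 1.51 × 0.945 × 1.24 × 0.289 = 0.511361802.
$2258874.99 × 0.511361802 = $1155102.38537913198 ≈ $1155102.39.

$1155102.39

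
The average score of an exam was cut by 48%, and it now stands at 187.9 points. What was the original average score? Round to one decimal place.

The overall multiplier applied was 0.52.
So the original average score was 187.9 ÷ 0.52 ≈ 361.3 points.

361.3 points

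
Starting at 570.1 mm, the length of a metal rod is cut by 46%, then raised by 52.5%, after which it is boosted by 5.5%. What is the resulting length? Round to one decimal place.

495.3 mm

Each change multiplies by a factor: 0.54 × 1.525 × 1.055 = 0.8687925.
570.1 × 0.8687925 = 495.29860425 ≈ 495.3.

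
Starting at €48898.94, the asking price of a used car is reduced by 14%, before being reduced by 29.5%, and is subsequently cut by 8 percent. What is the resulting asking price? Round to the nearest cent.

Each change multiplies by a factor: 0.86 × 0.705 × 0.92 = 0.557796.
€48898.94 × 0.557796 = €27275.63313624 ≈ €27275.63.

€27275.63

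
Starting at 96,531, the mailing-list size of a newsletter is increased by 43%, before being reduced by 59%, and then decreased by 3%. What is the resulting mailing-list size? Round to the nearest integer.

54,898

Each change multiplies by a factor: 1.43 × 0.41 × 0.97 = 0.568711.
96,531 × 0.568711 = 54898.241541 ≈ 54,898.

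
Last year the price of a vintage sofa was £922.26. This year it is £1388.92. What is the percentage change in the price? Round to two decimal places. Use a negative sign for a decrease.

50.60%

Change: £1388.92 − £922.26 = £466.66.
Relative to the original: £466.66 ÷ £922.26 ≈ 50.60%.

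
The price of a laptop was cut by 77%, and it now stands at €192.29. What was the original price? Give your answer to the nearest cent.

The overall multiplier applied was 0.23.
So the original price was €192.29 ÷ 0.23 ≈ €836.04.

€836.04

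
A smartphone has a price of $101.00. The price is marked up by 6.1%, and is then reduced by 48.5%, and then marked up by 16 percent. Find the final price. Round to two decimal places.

$64.02

Each change multiplies by a factor: 1.061 × 0.515 × 1.16 = 0.6338414.
$101.00 × 0.6338414 = $64.0179814 ≈ $64.02.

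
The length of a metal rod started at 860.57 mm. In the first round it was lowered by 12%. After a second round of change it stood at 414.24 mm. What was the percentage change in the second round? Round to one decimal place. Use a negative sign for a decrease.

-45.3%

After the first round: 860.57 × 0.88 = 757.3016.
Second-round multiplier: 414.24 ÷ 757.3016 ≈ 0.54699.
That is a change of -45.3%.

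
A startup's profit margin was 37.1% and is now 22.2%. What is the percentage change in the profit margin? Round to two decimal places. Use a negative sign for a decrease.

-40.16%

The change is 22.2 − 37.1 = -14.9 percentage points.
Relative to the original 37.1%, that is -14.9 ÷ 37.1 ≈ -40.16%.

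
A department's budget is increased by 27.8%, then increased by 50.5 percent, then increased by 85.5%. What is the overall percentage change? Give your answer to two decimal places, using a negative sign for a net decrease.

A 27.8% increase multiplies by 1.278.
Then a 50.5% increase: 1.278 × 1.505 = 1.92339.
Then an 85.5% increase: 1.92339 × 1.855 = 3.56788845.
Overall factor 3.56788845, i.e. 256.79%.

256.79%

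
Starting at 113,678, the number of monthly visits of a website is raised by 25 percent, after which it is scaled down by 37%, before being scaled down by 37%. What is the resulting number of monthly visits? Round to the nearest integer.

56,398

Each change multiplies by a factor: 1.25 × 0.63 × 0.63 = 0.496125.
113,678 × 0.496125 = 56398.49775 ≈ 56,398.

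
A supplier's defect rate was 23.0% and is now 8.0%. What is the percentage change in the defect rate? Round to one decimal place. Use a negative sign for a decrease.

-65.2%

The change is 8.0 − 23.0 = -15.0 percentage points.
Relative to the original 23.0%, that is -15.0 ÷ 23.0 ≈ -65.2%.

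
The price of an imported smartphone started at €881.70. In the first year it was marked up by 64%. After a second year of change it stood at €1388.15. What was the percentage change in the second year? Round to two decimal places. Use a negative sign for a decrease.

After the first year: €881.70 × 1.64 = €1445.988.
Second-year multiplier: €1388.15 ÷ €1445.988 ≈ 0.960001.
That is a change of -4.00%.

-4.00%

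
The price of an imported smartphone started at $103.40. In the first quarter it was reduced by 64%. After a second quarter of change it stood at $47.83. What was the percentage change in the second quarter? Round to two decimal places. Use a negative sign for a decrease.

After the first quarter: $103.40 × 0.36 = $37.224.
Second-quarter multiplier: $47.83 ÷ $37.224 ≈ 1.284924.
That is a change of 28.49%.

28.49%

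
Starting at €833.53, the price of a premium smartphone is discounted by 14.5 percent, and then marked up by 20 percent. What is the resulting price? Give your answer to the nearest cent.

€855.20

After the 14.5% decrease: €833.53 × 0.855 = €712.66815.
After the 20% increase: €712.66815 × 1.2 = €855.20178 ≈ €855.20.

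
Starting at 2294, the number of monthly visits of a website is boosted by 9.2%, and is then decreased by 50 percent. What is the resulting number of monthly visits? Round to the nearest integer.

Each change multiplies by a factor: 1.092 × 0.5 = 0.546.
2294 × 0.546 = 1252.524 ≈ 1253.

1253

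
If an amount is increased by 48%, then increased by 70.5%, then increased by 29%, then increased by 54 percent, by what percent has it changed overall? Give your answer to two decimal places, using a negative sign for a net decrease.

401.30%

A 48% increase multiplies by 1.48.
Then a 70.5% increase: 1.48 × 1.705 = 2.5234.
Then a 29% increase: 2.5234 × 1.29 = 3.255186.
Then a 54% increase: 3.255186 × 1.54 = 5.01298644.
Overall factor 5.01298644, i.e. 401.30%.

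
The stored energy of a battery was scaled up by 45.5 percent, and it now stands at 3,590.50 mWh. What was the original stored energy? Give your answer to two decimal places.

2,467.70 mWh

The overall multiplier applied was 1.455.
So the original stored energy was 3,590.50 ÷ 1.455 ≈ 2,467.70 mWh.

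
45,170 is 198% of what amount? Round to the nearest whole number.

22,813

45,170 ÷ 1.98 ≈ 22,813.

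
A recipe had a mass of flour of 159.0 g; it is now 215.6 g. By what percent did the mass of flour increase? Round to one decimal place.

Change: 215.6 − 159.0 = 56.6.
Relative to the original: 56.6 ÷ 159.0 ≈ 35.6%.
So the mass of flour increased by 35.6%.

35.6%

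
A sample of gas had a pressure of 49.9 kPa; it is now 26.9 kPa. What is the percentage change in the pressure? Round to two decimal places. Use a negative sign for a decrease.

-46.09%

Change: 26.9 − 49.9 = -23.0.
Relative to the original: -23.0 ÷ 49.9 ≈ -46.09%.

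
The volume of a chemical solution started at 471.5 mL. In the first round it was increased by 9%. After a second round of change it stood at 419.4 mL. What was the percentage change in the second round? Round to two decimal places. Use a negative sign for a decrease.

-18.39%

After the first round: 471.5 × 1.09 = 513.935.
Second-round multiplier: 419.4 ÷ 513.935 ≈ 0.816057.
That is a change of -18.39%.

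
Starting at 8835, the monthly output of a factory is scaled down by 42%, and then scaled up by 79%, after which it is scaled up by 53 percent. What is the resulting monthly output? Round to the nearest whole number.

42% decrease: 8835 × 0.58 = 5124.3.
79% increase: 5124.3 × 1.79 = 9172.497.
53% increase: 9172.497 × 1.53 = 14033.92041 ≈ 14034.

14034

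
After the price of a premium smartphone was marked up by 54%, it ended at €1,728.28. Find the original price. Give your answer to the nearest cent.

The overall multiplier applied was 1.54.
So the original price was €1,728.28 ÷ 1.54 ≈ €1,122.26.

€1,122.26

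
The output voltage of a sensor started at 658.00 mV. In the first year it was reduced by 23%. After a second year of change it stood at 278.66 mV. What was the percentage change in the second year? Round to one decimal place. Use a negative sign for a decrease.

-45.0%

After the first year: 658.00 × 0.77 = 506.66.
Second-year multiplier: 278.66 ÷ 506.66 ≈ 0.54999.
That is a change of -45.0%.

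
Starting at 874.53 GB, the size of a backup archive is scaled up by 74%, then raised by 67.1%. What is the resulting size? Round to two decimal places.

Each change multiplies by a factor: 1.74 × 1.671 = 2.90754.
874.53 × 2.90754 = 2542.7309562 ≈ 2542.73.

2542.73 GB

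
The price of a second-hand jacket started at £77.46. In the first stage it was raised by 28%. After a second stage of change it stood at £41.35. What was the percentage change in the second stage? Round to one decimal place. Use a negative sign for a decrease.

-58.3%

After the first stage: £77.46 × 1.28 = £99.1488.
Second-stage multiplier: £41.35 ÷ £99.1488 ≈ 0.41705.
That is a change of -58.3%.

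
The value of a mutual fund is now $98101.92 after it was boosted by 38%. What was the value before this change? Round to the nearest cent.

The overall multiplier applied was 1.38.
So the original value was $98101.92 ÷ 1.38 ≈ $71088.35.

$71088.35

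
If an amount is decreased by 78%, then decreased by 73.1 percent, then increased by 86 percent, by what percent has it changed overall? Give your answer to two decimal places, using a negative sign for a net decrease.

A 78% decrease multiplies by 0.22.
Then a 73.1% decrease: 0.22 × 0.269 = 0.05918.
Then an 86% increase: 0.05918 × 1.86 = 0.1100748.
Overall factor 0.1100748, i.e. -88.99%.

-88.99%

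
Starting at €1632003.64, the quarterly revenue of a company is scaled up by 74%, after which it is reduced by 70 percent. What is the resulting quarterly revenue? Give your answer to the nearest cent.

€851905.90

Each change multiplies by a factor: 1.74 × 0.3 = 0.522.
€1632003.64 × 0.522 = €851905.90008 ≈ €851905.90.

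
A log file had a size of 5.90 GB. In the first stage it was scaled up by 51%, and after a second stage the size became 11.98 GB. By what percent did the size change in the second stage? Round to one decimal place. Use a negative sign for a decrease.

After the first stage: 5.90 × 1.51 = 8.909.
Second-stage multiplier: 11.98 ÷ 8.909 ≈ 1.34471.
That is a change of 34.5%.

34.5%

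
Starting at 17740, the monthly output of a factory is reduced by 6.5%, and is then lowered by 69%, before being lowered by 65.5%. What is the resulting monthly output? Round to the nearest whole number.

After the 6.5% decrease: 17740 × 0.935 = 16586.9.
69% decrease: 16586.9 × 0.31 = 5141.939.
65.5% decrease: 5141.939 × 0.345 = 1773.968955 ≈ 1774.

1774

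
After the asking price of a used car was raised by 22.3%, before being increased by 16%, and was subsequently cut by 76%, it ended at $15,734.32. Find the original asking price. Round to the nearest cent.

Undoing the 76% decrease: $15,734.32 ÷ 0.24 ≈ $65559.666667.
Undoing the 16% increase: $65559.666667 ÷ 1.16 ≈ $56516.954023.
Undoing the 22.3% increase: $56516.954023 ÷ 1.223 ≈ $46,211.74.

$46,211.74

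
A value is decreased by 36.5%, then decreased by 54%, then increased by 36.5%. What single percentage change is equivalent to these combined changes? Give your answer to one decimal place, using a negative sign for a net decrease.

The combined multiplier is 0.635 × 0.46 × 1.365 = 0.3987165.
That corresponds to a decrease of 60.1%.

-60.1%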